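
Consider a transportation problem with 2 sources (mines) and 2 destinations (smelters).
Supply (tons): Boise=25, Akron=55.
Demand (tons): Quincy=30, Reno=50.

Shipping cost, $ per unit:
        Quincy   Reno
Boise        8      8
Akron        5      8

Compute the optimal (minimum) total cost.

550

An optimal shipping plan:
  Boise→Reno: 25 × $8 = $200
  Akron→Quincy: 30 × $5 = $150
  Akron→Reno: 25 × $8 = $200
Total = 200 + 150 + 200 = $550.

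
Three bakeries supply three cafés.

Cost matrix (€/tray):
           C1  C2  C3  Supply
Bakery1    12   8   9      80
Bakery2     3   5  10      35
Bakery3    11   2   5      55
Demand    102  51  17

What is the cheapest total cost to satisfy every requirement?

One minimum-cost allocation:
  Bakery1–C1: 67 × €12 = €804
  Bakery1–C3: 13 × €9 = €117
  Bakery2–C1: 35 × €3 = €105
  Bakery3–C2: 51 × €2 = €102
  Bakery3–C3: 4 × €5 = €20
Total = 804 + 117 + 105 + 102 + 20 = €1148.
(Supply check: Bakery1 ships 80; Bakery2 ships 35; Bakery3 ships 55.)

1148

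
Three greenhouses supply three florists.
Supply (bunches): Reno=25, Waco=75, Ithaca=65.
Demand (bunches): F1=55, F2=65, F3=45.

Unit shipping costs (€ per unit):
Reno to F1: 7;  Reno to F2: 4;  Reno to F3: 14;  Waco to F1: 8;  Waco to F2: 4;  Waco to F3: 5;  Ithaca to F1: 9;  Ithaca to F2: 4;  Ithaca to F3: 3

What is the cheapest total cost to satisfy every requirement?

810

A cheapest plan:
  Reno to F1: 25 × €7 = €175
  Waco to F1: 30 × €8 = €240
  Waco to F2: 45 × €4 = €180
  Ithaca to F2: 20 × €4 = €80
  Ithaca to F3: 45 × €3 = €135
Total = 175 + 240 + 180 + 80 + 135 = €810.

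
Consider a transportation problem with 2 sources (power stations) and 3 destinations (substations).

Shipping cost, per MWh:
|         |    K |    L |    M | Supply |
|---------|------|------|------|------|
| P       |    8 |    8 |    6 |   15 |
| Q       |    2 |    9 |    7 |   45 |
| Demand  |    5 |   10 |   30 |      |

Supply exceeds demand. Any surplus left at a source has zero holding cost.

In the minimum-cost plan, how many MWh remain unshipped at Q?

15

Minimum-cost shipments:
  P–L: 10 × 8 = 80
  P–M: 5 × 6 = 30
  Q–K: 5 × 2 = 10
  Q–M: 25 × 7 = 175
Total cost = 295.
Q ships 30 of its 45, leaving 15.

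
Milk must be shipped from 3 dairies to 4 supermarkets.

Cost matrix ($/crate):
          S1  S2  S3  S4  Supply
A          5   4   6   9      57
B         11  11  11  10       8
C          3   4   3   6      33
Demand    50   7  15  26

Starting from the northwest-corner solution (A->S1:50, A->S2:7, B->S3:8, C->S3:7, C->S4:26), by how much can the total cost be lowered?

Current plan cost = 50·5 + 7·4 + 8·11 + 7·3 + 26·6 = $543.
Optimal plan:
  A–S1: 50 × $5 = $250
  A–S2: 7 × $4 = $28
  B–S4: 8 × $10 = $80
  C–S3: 15 × $3 = $45
  C–S4: 18 × $6 = $108
Optimal cost = $511.
Saving = 543 − 511 = $32.

32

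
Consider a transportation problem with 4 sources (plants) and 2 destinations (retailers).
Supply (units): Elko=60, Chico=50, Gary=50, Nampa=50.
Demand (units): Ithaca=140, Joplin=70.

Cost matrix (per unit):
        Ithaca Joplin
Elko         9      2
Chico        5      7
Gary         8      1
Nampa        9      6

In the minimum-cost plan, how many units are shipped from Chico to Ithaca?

The minimum-cost plan:
  Elko→Ithaca: 40 × 9 = 360
  Elko→Joplin: 20 × 2 = 40
  Chico→Ithaca: 50 × 5 = 250
  Gary→Joplin: 50 × 1 = 50
  Nampa→Ithaca: 50 × 9 = 450
Total cost = 1150.
So Chico→Ithaca carries 50 units.

50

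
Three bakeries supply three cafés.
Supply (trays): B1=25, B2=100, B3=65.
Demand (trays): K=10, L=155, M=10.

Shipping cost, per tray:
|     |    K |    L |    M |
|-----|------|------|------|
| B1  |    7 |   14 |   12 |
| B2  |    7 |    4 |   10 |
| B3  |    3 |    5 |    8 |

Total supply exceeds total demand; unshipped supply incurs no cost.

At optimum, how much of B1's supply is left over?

Minimum-cost shipments:
  B1→M: 10 × 12 = 120
  B2→L: 100 × 4 = 400
  B3→K: 10 × 3 = 30
  B3→L: 55 × 5 = 275
Total cost = 825.
B1 ships 10 of its 25, leaving 15.

15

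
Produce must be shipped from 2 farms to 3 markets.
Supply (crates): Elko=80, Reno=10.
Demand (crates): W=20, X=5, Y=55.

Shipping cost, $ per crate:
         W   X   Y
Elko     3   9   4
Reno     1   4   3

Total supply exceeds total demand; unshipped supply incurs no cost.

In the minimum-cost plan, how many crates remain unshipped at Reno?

0

Minimum-cost shipments:
  Elko->W: 15 × $3 = $45
  Elko->Y: 55 × $4 = $220
  Reno->W: 5 × $1 = $5
  Reno->X: 5 × $4 = $20
Total cost = $290.
Reno ships 10 of its 10, leaving 0.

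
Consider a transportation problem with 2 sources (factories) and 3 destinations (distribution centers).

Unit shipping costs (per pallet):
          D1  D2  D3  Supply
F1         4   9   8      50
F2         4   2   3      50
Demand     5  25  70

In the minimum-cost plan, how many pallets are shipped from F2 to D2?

Optimal shipments:
  F1–D1: 5 × 4 = 20
  F1–D3: 45 × 8 = 360
  F2–D2: 25 × 2 = 50
  F2–D3: 25 × 3 = 75
Total cost = 505.
So F2→D2 carries 25 pallets.

25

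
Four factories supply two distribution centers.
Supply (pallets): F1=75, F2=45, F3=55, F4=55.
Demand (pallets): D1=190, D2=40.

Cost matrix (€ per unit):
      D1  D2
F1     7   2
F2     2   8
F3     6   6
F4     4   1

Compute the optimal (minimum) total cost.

A cheapest plan:
  F1–D1: 35 pallets
  F1–D2: 40 pallets
  F2–D1: 45 pallets
  F3–D1: 55 pallets
  F4–D1: 55 pallets
Total cost = €965.
(Supply check: F1 ships 75; F2 ships 45; F3 ships 55; F4 ships 55.)

965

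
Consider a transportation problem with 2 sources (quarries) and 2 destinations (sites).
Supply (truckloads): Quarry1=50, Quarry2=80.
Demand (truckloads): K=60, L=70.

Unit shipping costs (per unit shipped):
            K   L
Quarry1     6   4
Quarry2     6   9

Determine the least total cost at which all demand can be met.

One minimum-cost allocation:
  Quarry1 to L: 50 truckloads
  Quarry2 to K: 60 truckloads
  Quarry2 to L: 20 truckloads
Total cost = 740.

740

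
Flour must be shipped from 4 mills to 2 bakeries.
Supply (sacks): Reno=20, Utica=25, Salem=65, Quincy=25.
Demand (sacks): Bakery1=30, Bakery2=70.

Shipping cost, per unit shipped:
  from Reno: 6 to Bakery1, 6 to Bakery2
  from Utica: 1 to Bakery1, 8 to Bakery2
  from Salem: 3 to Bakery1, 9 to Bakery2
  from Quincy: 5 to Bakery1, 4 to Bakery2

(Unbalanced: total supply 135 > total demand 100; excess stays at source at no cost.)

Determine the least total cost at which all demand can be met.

485

An optimal shipping plan:
  Reno->Bakery2: 20 × 6 = 120
  Utica->Bakery1: 25 × 1 = 25
  Salem->Bakery1: 5 × 3 = 15
  Salem->Bakery2: 25 × 9 = 225
  Quincy->Bakery2: 25 × 4 = 100
Total = 120 + 25 + 15 + 225 + 100 = 485.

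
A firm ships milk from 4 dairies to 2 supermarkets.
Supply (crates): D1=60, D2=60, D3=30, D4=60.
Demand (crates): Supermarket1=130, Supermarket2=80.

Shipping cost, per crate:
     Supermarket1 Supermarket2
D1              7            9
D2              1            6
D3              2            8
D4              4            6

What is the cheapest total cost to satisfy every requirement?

940

Optimal allocation:
  D1->Supermarket1: 40 × 7 = 280
  D1->Supermarket2: 20 × 9 = 180
  D2->Supermarket1: 60 × 1 = 60
  D3->Supermarket1: 30 × 2 = 60
  D4->Supermarket2: 60 × 6 = 360
Total = 280 + 180 + 60 + 60 + 360 = 940.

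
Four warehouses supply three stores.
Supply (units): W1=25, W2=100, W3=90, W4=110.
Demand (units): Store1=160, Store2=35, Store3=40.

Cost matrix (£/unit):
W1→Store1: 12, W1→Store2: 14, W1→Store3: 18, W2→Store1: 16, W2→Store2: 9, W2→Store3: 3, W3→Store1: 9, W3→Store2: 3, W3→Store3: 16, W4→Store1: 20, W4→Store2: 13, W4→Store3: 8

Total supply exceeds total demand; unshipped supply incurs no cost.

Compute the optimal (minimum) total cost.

One minimum-cost allocation:
  W1->Store1: 25 × £12 = £300
  W2->Store1: 45 × £16 = £720
  W2->Store2: 15 × £9 = £135
  W2->Store3: 40 × £3 = £120
  W3->Store1: 90 × £9 = £810
  W4->Store2: 20 × £13 = £260
Total = 300 + 720 + 135 + 120 + 810 + 260 = £2345.

2345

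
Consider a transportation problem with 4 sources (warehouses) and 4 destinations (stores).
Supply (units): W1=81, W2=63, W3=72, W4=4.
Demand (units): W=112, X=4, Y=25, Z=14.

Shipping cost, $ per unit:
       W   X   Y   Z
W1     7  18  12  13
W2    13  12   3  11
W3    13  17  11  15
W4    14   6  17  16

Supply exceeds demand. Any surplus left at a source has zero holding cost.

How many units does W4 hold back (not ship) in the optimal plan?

Minimum-cost shipments:
  W1–W: 81 × $7 = $567
  W2–W: 24 × $13 = $312
  W2–Y: 25 × $3 = $75
  W2–Z: 14 × $11 = $154
  W3–W: 7 × $13 = $91
  W4–X: 4 × $6 = $24
Total cost = $1223.
W4 ships 4 of its 4, leaving 0.

0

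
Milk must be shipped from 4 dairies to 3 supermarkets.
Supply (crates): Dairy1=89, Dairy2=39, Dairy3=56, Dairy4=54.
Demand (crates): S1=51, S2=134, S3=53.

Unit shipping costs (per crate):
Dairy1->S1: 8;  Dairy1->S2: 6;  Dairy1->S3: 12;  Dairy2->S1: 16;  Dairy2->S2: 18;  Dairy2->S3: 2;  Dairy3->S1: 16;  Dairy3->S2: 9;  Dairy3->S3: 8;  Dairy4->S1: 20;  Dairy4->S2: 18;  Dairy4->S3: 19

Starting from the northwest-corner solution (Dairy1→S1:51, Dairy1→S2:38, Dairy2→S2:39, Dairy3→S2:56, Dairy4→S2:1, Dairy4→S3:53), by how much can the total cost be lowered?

691

Current plan cost = 51·8 + 38·6 + 39·18 + 56·9 + 1·18 + 53·19 = 2867.
Optimal plan:
  Dairy1–S1: 51 crates
  Dairy1–S2: 38 crates
  Dairy2–S3: 39 crates
  Dairy3–S2: 42 crates
  Dairy3–S3: 14 crates
  Dairy4–S2: 54 crates
Optimal cost = 2176.
Saving = 2867 − 2176 = 691.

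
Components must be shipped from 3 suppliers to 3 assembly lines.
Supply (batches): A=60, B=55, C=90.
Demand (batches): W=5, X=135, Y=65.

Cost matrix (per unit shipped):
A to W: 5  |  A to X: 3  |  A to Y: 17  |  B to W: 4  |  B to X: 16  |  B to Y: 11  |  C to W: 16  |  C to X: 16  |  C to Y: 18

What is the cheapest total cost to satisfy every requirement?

Optimal allocation:
  A–X: 60 × 3 = 180
  B–W: 5 × 4 = 20
  B–Y: 50 × 11 = 550
  C–X: 75 × 16 = 1200
  C–Y: 15 × 18 = 270
Total = 180 + 20 + 550 + 1200 + 270 = 2220.

2220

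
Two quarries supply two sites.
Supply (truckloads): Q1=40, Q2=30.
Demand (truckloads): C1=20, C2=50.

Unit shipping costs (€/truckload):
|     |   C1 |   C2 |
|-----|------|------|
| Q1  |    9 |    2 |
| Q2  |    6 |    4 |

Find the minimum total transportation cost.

A cheapest plan:
  Q1->C2: 40 truckloads
  Q2->C1: 20 truckloads
  Q2->C2: 10 truckloads
Total cost = €240.

240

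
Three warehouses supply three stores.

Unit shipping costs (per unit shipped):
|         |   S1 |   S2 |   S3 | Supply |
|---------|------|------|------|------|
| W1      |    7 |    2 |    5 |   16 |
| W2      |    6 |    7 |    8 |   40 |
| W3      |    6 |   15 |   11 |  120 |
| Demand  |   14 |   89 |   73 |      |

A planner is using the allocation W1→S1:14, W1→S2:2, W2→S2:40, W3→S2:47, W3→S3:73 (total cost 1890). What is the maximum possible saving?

Current plan cost = 14·7 + 2·2 + 40·7 + 47·15 + 73·11 = 1890.
Optimal plan:
  W1→S2: 16 × 2 = 32
  W2→S2: 40 × 7 = 280
  W3→S1: 14 × 6 = 84
  W3→S2: 33 × 15 = 495
  W3→S3: 73 × 11 = 803
Optimal cost = 1694.
Saving = 1890 − 1694 = 196.

196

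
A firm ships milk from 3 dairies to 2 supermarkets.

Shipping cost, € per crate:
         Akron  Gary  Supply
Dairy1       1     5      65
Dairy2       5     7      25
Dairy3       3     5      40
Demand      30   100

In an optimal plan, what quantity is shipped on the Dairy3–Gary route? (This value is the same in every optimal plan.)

40

Solving gives:
  Dairy1 to Akron: 30 × €1 = €30
  Dairy1 to Gary: 35 × €5 = €175
  Dairy2 to Gary: 25 × €7 = €175
  Dairy3 to Gary: 40 × €5 = €200
Total cost = €580.
So Dairy3→Gary carries 40 crates.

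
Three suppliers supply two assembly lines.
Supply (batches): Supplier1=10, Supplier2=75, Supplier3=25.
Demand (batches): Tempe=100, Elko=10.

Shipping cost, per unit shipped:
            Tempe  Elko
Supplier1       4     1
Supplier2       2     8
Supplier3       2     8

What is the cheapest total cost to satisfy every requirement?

Optimal allocation:
  Supplier1→Elko: 10 × 1 = 10
  Supplier2→Tempe: 75 × 2 = 150
  Supplier3→Tempe: 25 × 2 = 50
Total = 10 + 150 + 50 = 210.
(Supply check: Supplier1 ships 10; Supplier2 ships 75; Supplier3 ships 25.)

210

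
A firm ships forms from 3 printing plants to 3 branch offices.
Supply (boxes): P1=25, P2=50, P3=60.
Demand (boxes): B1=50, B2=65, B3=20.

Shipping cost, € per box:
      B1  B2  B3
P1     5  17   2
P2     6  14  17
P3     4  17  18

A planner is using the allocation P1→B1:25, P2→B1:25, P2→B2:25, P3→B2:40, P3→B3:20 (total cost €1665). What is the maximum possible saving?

Current plan cost = 25·5 + 25·6 + 25·14 + 40·17 + 20·18 = €1665.
Optimal plan:
  P1 to B2: 5 × €17 = €85
  P1 to B3: 20 × €2 = €40
  P2 to B2: 50 × €14 = €700
  P3 to B1: 50 × €4 = €200
  P3 to B2: 10 × €17 = €170
Optimal cost = €1195.
Saving = 1665 − 1195 = €470.

470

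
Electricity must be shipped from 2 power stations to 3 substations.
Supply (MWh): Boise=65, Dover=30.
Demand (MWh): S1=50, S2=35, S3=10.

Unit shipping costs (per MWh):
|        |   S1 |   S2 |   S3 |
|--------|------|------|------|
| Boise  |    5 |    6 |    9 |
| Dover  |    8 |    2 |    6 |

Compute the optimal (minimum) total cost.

430

An optimal shipping plan:
  Boise->S1: 50 × 5 = 250
  Boise->S2: 5 × 6 = 30
  Boise->S3: 10 × 9 = 90
  Dover->S2: 30 × 2 = 60
Total = 250 + 30 + 90 + 60 = 430.
(Supply check: Boise ships 65; Dover ships 30.)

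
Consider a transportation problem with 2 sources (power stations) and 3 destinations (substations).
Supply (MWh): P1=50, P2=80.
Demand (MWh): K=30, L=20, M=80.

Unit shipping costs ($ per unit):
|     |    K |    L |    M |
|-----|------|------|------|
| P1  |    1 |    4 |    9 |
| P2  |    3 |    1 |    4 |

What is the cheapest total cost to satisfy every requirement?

430

One minimum-cost allocation:
  P1->K: 30 × $1 = $30
  P1->L: 20 × $4 = $80
  P2->M: 80 × $4 = $320
Total = 30 + 80 + 320 = $430.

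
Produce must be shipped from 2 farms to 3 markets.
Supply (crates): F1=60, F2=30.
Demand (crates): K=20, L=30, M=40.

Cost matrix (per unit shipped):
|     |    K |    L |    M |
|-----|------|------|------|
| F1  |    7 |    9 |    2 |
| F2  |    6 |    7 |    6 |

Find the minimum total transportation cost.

An optimal shipping plan:
  F1->K: 20 crates
  F1->M: 40 crates
  F2->L: 30 crates
Total cost = 430.

430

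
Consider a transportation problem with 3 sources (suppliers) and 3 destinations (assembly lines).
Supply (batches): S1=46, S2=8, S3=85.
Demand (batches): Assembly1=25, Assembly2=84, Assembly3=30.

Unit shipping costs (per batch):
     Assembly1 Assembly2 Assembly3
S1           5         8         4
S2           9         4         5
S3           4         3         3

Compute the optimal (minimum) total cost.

496

Optimal allocation:
  S1 to Assembly1: 16 × 5 = 80
  S1 to Assembly3: 30 × 4 = 120
  S2 to Assembly2: 8 × 4 = 32
  S3 to Assembly1: 9 × 4 = 36
  S3 to Assembly2: 76 × 3 = 228
Total = 80 + 120 + 32 + 36 + 228 = 496.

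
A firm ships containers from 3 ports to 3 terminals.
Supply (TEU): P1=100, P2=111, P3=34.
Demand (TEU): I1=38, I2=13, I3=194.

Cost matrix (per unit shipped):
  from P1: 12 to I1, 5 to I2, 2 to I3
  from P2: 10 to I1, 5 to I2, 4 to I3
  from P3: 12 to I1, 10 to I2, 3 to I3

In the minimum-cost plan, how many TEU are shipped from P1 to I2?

The minimum-cost plan:
  P1–I3: 100 TEU
  P2–I1: 38 TEU
  P2–I2: 13 TEU
  P2–I3: 60 TEU
  P3–I3: 34 TEU
Total cost = 987.
The route P1→I2 is not used.

0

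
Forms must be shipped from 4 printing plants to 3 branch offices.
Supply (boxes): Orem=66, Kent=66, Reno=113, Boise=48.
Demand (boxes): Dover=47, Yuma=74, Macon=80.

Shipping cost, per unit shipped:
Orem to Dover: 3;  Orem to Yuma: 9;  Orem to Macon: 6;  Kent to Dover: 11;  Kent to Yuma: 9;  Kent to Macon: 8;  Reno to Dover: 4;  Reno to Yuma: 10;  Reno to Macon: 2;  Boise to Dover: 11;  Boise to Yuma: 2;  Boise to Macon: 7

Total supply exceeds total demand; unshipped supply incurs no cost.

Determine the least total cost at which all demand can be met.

631

Optimal allocation:
  Orem→Dover: 47 × 3 = 141
  Orem→Yuma: 19 × 9 = 171
  Kent→Yuma: 7 × 9 = 63
  Reno→Macon: 80 × 2 = 160
  Boise→Yuma: 48 × 2 = 96
Total = 141 + 171 + 63 + 160 + 96 = 631.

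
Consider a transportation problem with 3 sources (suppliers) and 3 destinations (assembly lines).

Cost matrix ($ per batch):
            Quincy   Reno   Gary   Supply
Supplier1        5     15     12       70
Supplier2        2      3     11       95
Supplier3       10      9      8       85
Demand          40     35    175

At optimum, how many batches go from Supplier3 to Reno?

0

Solving gives:
  Supplier1 to Gary: 70 × $12 = $840
  Supplier2 to Quincy: 40 × $2 = $80
  Supplier2 to Reno: 35 × $3 = $105
  Supplier2 to Gary: 20 × $11 = $220
  Supplier3 to Gary: 85 × $8 = $680
Total cost = $1925.
The route Supplier3→Reno is not used.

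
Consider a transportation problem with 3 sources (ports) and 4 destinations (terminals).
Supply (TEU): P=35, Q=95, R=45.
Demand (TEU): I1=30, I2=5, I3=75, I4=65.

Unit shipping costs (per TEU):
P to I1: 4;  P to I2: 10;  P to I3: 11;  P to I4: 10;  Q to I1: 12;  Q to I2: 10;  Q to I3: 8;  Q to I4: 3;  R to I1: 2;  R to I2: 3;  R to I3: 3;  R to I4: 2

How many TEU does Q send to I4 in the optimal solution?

Solving gives:
  P->I1: 30 × 4 = 120
  P->I2: 5 × 10 = 50
  Q->I3: 30 × 8 = 240
  Q->I4: 65 × 3 = 195
  R->I3: 45 × 3 = 135
Total cost = 740.
So Q→I4 carries 65 TEU.

65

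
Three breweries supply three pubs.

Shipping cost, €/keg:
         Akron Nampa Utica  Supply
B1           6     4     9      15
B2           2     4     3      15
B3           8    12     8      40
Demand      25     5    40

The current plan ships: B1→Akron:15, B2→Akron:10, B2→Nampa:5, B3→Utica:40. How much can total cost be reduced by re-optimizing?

Current plan cost = 15·6 + 10·2 + 5·4 + 40·8 = €450.
Optimal plan:
  B1 to Akron: 10 kegs
  B1 to Nampa: 5 kegs
  B2 to Akron: 15 kegs
  B3 to Utica: 40 kegs
Optimal cost = €430.
Saving = 450 − 430 = €20.

20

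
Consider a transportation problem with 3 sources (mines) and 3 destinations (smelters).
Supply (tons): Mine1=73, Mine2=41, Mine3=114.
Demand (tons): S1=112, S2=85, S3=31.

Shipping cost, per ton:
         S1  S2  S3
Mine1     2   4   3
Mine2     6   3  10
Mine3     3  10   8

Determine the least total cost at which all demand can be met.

738

One minimum-cost allocation:
  Mine1–S2: 44 tons
  Mine1–S3: 29 tons
  Mine2–S2: 41 tons
  Mine3–S1: 112 tons
  Mine3–S3: 2 tons
Total cost = 738.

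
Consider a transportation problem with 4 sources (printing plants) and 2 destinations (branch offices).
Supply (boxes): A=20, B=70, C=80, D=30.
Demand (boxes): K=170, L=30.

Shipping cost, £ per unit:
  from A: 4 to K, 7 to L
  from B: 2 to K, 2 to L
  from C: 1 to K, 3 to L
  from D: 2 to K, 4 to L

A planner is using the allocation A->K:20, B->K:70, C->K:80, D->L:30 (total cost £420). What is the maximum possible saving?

Current plan cost = 20·4 + 70·2 + 80·1 + 30·4 = £420.
Optimal plan:
  A→K: 20 boxes
  B→K: 40 boxes
  B→L: 30 boxes
  C→K: 80 boxes
  D→K: 30 boxes
Optimal cost = £360.
Saving = 420 − 360 = £60.

60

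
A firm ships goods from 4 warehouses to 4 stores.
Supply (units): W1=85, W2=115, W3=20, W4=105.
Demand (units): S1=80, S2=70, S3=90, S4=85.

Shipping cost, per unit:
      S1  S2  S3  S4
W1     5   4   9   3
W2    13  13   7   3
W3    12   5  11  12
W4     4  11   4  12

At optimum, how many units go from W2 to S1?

0

The minimum-cost plan:
  W1 to S1: 35 units
  W1 to S2: 50 units
  W2 to S3: 30 units
  W2 to S4: 85 units
  W3 to S2: 20 units
  W4 to S1: 45 units
  W4 to S3: 60 units
Total cost = 1360.
The route W2→S1 is not used.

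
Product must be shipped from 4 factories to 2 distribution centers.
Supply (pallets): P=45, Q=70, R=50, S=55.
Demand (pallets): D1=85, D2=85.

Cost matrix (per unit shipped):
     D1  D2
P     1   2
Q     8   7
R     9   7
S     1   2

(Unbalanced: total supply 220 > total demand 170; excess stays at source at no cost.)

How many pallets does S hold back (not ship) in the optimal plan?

0

Minimum-cost shipments:
  P→D1: 30 × 1 = 30
  P→D2: 15 × 2 = 30
  Q→D2: 70 × 7 = 490
  S→D1: 55 × 1 = 55
Total cost = 605.
S ships 55 of its 55, leaving 0.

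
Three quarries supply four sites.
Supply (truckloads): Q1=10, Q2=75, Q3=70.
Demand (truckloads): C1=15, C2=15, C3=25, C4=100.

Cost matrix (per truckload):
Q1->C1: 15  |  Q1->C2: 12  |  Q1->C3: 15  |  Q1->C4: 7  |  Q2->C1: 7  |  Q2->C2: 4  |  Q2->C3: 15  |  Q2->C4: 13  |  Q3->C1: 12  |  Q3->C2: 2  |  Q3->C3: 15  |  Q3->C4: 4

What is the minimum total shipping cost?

1150

One minimum-cost allocation:
  Q1 to C4: 10 × 7 = 70
  Q2 to C1: 15 × 7 = 105
  Q2 to C2: 15 × 4 = 60
  Q2 to C3: 25 × 15 = 375
  Q2 to C4: 20 × 13 = 260
  Q3 to C4: 70 × 4 = 280
Total = 70 + 105 + 60 + 375 + 260 + 280 = 1150.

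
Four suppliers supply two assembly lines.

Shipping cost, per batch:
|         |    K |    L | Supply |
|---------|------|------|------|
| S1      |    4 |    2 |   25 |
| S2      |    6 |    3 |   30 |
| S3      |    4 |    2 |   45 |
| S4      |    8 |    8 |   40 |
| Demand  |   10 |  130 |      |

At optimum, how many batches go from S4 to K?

10

Solving gives:
  S1→L: 25 batches
  S2→L: 30 batches
  S3→L: 45 batches
  S4→K: 10 batches
  S4→L: 30 batches
Total cost = 550.
So S4→K carries 10 batches.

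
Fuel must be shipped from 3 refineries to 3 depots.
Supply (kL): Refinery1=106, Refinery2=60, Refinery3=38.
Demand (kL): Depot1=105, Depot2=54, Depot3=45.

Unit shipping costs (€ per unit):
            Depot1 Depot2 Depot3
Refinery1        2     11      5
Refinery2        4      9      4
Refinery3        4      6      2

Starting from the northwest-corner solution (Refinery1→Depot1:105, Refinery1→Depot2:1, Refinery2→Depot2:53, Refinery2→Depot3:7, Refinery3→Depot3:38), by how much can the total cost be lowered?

39

Current plan cost = 105·2 + 1·11 + 53·9 + 7·4 + 38·2 = €802.
Optimal plan:
  Refinery1 to Depot1: 105 kL
  Refinery1 to Depot3: 1 kL
  Refinery2 to Depot2: 16 kL
  Refinery2 to Depot3: 44 kL
  Refinery3 to Depot2: 38 kL
Optimal cost = €763.
Saving = 802 − 763 = €39.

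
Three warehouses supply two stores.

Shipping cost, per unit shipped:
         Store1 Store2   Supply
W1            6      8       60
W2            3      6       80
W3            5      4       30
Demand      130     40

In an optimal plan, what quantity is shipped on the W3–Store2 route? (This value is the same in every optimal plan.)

Optimal shipments:
  W1–Store1: 50 units
  W1–Store2: 10 units
  W2–Store1: 80 units
  W3–Store2: 30 units
Total cost = 740.
So W3→Store2 carries 30 units.

30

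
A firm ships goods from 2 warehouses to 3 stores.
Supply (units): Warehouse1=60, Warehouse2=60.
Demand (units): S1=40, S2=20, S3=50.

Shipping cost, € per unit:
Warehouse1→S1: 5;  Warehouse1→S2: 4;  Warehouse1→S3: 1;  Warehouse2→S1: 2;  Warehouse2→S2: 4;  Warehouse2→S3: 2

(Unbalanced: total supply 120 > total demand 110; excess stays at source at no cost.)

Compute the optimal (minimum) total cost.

210

A cheapest plan:
  Warehouse1→S2: 10 × €4 = €40
  Warehouse1→S3: 50 × €1 = €50
  Warehouse2→S1: 40 × €2 = €80
  Warehouse2→S2: 10 × €4 = €40
Total = 40 + 50 + 80 + 40 = €210.
(Supply check: Warehouse1 ships 60; Warehouse2 ships 50.)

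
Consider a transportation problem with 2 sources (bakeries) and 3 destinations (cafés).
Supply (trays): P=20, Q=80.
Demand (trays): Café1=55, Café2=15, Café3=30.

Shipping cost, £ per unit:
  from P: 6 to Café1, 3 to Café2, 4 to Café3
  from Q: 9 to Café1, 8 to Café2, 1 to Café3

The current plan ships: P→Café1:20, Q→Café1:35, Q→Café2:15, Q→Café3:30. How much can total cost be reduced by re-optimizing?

30

Current plan cost = 20·6 + 35·9 + 15·8 + 30·1 = £585.
Optimal plan:
  P–Café1: 5 × £6 = £30
  P–Café2: 15 × £3 = £45
  Q–Café1: 50 × £9 = £450
  Q–Café3: 30 × £1 = £30
Optimal cost = £555.
Saving = 585 − 555 = £30.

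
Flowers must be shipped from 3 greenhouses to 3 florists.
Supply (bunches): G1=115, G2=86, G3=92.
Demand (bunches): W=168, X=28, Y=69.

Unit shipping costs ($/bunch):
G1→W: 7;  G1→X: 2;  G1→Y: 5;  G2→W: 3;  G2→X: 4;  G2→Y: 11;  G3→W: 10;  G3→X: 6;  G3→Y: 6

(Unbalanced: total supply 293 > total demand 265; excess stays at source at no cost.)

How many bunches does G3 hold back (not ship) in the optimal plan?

Minimum-cost shipments:
  G1->W: 82 × $7 = $574
  G1->X: 28 × $2 = $56
  G1->Y: 5 × $5 = $25
  G2->W: 86 × $3 = $258
  G3->Y: 64 × $6 = $384
Total cost = $1297.
G3 ships 64 of its 92, leaving 28.

28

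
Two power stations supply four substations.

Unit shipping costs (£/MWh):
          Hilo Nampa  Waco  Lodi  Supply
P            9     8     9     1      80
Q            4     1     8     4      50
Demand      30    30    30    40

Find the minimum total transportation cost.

A cheapest plan:
  P->Hilo: 10 × £9 = £90
  P->Waco: 30 × £9 = £270
  P->Lodi: 40 × £1 = £40
  Q->Hilo: 20 × £4 = £80
  Q->Nampa: 30 × £1 = £30
Total = 90 + 270 + 40 + 80 + 30 = £510.

510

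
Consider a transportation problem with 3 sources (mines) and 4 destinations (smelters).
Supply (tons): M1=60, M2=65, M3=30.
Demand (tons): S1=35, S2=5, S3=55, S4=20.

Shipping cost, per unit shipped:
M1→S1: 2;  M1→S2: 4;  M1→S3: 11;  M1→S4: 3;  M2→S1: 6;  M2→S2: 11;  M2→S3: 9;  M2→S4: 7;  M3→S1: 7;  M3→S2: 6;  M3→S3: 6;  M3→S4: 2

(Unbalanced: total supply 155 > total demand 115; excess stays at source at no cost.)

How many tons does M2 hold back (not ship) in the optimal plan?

40

Minimum-cost shipments:
  M1->S1: 35 × 2 = 70
  M1->S2: 5 × 4 = 20
  M1->S4: 20 × 3 = 60
  M2->S3: 25 × 9 = 225
  M3->S3: 30 × 6 = 180
Total cost = 555.
M2 ships 25 of its 65, leaving 40.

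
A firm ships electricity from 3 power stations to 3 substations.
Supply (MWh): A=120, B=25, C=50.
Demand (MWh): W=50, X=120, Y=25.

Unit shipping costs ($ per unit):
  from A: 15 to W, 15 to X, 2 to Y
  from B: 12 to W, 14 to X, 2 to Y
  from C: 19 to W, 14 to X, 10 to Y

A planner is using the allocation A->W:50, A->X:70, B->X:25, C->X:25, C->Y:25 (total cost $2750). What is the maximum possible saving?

275

Current plan cost = 50·15 + 70·15 + 25·14 + 25·14 + 25·10 = $2750.
Optimal plan:
  A–W: 25 MWh
  A–X: 70 MWh
  A–Y: 25 MWh
  B–W: 25 MWh
  C–X: 50 MWh
Optimal cost = $2475.
Saving = 2750 − 2475 = $275.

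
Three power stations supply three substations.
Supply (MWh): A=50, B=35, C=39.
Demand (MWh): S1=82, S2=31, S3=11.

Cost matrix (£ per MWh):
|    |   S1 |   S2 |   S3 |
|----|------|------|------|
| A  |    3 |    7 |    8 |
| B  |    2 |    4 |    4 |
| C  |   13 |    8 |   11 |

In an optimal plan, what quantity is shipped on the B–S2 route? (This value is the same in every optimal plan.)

0

Optimal shipments:
  A->S1: 50 × £3 = £150
  B->S1: 32 × £2 = £64
  B->S3: 3 × £4 = £12
  C->S2: 31 × £8 = £248
  C->S3: 8 × £11 = £88
Total cost = £562.
The route B→S2 is not used.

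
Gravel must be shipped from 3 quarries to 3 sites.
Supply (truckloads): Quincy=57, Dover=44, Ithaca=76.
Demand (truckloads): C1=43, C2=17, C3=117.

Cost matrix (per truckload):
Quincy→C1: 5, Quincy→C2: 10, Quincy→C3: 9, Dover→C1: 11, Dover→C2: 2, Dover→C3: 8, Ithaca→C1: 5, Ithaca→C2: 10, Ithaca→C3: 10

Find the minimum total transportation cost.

Optimal allocation:
  Quincy to C3: 57 × 9 = 513
  Dover to C2: 17 × 2 = 34
  Dover to C3: 27 × 8 = 216
  Ithaca to C1: 43 × 5 = 215
  Ithaca to C3: 33 × 10 = 330
Total = 513 + 34 + 216 + 215 + 330 = 1308.

1308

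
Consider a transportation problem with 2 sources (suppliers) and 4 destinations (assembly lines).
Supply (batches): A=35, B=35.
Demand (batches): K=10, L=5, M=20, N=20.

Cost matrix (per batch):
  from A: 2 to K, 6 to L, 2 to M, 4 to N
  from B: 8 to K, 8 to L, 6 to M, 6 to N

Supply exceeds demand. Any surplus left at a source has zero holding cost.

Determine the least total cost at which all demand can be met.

210

Optimal allocation:
  A→K: 10 × 2 = 20
  A→L: 5 × 6 = 30
  A→M: 20 × 2 = 40
  B→N: 20 × 6 = 120
Total = 20 + 30 + 40 + 120 = 210.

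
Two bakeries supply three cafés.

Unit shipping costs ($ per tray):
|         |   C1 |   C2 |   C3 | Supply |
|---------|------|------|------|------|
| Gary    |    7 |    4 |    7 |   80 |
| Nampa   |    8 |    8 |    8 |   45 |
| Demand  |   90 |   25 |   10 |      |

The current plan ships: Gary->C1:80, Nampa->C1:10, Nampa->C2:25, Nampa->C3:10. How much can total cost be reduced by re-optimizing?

Current plan cost = 80·7 + 10·8 + 25·8 + 10·8 = $920.
Optimal plan:
  Gary to C1: 45 × $7 = $315
  Gary to C2: 25 × $4 = $100
  Gary to C3: 10 × $7 = $70
  Nampa to C1: 45 × $8 = $360
Optimal cost = $845.
Saving = 920 − 845 = $75.

75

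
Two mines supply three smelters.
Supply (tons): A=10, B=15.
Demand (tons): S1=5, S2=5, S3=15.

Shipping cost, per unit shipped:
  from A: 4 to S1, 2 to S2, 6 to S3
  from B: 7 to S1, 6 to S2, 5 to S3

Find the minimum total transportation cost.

A cheapest plan:
  A to S1: 5 × 4 = 20
  A to S2: 5 × 2 = 10
  B to S3: 15 × 5 = 75
Total = 20 + 10 + 75 = 105.
(Supply check: A ships 10; B ships 15.)

105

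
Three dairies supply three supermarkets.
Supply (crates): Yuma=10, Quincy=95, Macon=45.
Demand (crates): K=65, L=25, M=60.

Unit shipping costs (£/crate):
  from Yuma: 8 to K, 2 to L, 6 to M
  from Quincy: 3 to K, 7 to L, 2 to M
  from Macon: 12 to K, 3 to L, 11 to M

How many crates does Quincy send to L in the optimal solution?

Solving gives:
  Yuma to M: 10 × £6 = £60
  Quincy to K: 45 × £3 = £135
  Quincy to M: 50 × £2 = £100
  Macon to K: 20 × £12 = £240
  Macon to L: 25 × £3 = £75
Total cost = £610.
The route Quincy→L is not used.

0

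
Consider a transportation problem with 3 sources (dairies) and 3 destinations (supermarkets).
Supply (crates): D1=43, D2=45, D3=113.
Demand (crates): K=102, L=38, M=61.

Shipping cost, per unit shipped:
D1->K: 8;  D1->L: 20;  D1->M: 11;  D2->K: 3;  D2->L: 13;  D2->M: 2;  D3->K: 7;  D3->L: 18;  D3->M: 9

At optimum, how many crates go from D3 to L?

Solving gives:
  D1→K: 43 × 8 = 344
  D2→M: 45 × 2 = 90
  D3→K: 59 × 7 = 413
  D3→L: 38 × 18 = 684
  D3→M: 16 × 9 = 144
Total cost = 1675.
So D3→L carries 38 crates.

38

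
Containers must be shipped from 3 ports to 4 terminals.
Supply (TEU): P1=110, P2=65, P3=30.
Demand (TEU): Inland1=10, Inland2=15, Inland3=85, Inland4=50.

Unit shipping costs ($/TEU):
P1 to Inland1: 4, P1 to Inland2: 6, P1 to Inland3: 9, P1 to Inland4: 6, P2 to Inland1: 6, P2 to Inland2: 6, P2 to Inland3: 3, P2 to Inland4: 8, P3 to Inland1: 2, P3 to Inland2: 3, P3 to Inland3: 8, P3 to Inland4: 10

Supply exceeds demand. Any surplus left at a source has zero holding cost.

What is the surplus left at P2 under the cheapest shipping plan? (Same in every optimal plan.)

An optimal plan:
  P1–Inland3: 15 × $9 = $135
  P1–Inland4: 50 × $6 = $300
  P2–Inland3: 65 × $3 = $195
  P3–Inland1: 10 × $2 = $20
  P3–Inland2: 15 × $3 = $45
  P3–Inland3: 5 × $8 = $40
Total cost = $735.
P2 ships 65 of its 65, leaving 0.

0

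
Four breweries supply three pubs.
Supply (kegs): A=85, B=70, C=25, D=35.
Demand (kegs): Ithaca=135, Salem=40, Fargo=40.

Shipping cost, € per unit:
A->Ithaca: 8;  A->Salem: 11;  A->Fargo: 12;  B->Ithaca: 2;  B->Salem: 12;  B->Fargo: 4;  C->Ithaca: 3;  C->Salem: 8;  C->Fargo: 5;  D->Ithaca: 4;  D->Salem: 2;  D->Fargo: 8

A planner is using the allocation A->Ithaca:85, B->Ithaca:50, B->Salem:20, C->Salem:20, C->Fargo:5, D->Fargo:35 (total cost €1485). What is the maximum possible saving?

425

Current plan cost = 85·8 + 50·2 + 20·12 + 20·8 + 5·5 + 35·8 = €1485.
Optimal plan:
  A->Ithaca: 80 × €8 = €640
  A->Salem: 5 × €11 = €55
  B->Ithaca: 30 × €2 = €60
  B->Fargo: 40 × €4 = €160
  C->Ithaca: 25 × €3 = €75
  D->Salem: 35 × €2 = €70
Optimal cost = €1060.
Saving = 1485 − 1060 = €425.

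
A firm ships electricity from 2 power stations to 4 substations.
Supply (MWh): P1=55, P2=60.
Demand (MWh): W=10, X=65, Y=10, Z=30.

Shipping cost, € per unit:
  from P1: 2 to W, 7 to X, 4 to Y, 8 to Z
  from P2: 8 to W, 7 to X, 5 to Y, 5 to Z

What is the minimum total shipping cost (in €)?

One minimum-cost allocation:
  P1–W: 10 × €2 = €20
  P1–X: 35 × €7 = €245
  P1–Y: 10 × €4 = €40
  P2–X: 30 × €7 = €210
  P2–Z: 30 × €5 = €150
Total = 20 + 245 + 40 + 210 + 150 = €665.
(Supply check: P1 ships 55; P2 ships 60.)

665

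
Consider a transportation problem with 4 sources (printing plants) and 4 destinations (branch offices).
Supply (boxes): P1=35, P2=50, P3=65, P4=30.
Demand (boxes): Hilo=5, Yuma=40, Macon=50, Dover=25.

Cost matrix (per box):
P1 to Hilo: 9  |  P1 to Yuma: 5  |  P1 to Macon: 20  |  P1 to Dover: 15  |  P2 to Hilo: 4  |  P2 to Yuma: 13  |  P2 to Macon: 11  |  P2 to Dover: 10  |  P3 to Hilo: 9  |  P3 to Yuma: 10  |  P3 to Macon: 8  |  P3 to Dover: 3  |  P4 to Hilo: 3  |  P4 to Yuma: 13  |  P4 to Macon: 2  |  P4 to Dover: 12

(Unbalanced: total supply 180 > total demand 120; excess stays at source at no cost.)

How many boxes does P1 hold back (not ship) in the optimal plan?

An optimal plan:
  P1–Yuma: 35 boxes
  P2–Hilo: 5 boxes
  P3–Yuma: 5 boxes
  P3–Macon: 20 boxes
  P3–Dover: 25 boxes
  P4–Macon: 30 boxes
Total cost = 540.
P1 ships 35 of its 35, leaving 0.

0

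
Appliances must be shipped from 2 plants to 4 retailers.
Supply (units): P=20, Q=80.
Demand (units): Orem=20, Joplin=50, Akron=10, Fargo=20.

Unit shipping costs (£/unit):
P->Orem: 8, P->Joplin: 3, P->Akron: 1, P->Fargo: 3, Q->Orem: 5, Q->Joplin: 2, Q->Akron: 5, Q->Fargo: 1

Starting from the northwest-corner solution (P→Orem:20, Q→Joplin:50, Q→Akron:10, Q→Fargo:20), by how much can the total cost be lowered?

Current plan cost = 20·8 + 50·2 + 10·5 + 20·1 = £330.
Optimal plan:
  P to Joplin: 10 units
  P to Akron: 10 units
  Q to Orem: 20 units
  Q to Joplin: 40 units
  Q to Fargo: 20 units
Optimal cost = £240.
Saving = 330 − 240 = £90.

90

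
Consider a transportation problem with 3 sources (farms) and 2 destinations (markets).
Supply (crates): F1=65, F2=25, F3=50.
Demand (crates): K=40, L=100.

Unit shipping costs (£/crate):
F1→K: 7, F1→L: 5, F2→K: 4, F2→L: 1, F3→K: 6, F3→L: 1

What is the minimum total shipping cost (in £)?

480

An optimal shipping plan:
  F1->K: 40 × £7 = £280
  F1->L: 25 × £5 = £125
  F2->L: 25 × £1 = £25
  F3->L: 50 × £1 = £50
Total = 280 + 125 + 25 + 50 = £480.
(Supply check: F1 ships 65; F2 ships 25; F3 ships 50.)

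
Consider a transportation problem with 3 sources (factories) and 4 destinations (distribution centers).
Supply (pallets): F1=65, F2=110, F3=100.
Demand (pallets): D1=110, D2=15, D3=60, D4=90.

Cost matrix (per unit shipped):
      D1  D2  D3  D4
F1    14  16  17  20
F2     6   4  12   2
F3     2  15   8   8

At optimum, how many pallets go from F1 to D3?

60

Optimal shipments:
  F1→D1: 5 pallets
  F1→D3: 60 pallets
  F2→D1: 5 pallets
  F2→D2: 15 pallets
  F2→D4: 90 pallets
  F3→D1: 100 pallets
Total cost = 1560.
So F1→D3 carries 60 pallets.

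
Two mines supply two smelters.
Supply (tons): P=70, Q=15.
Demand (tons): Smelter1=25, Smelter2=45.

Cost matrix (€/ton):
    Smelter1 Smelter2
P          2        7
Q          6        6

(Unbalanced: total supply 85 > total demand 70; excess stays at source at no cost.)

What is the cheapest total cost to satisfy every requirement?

An optimal shipping plan:
  P to Smelter1: 25 × €2 = €50
  P to Smelter2: 30 × €7 = €210
  Q to Smelter2: 15 × €6 = €90
Total = 50 + 210 + 90 = €350.
(Supply check: P ships 55; Q ships 15.)

350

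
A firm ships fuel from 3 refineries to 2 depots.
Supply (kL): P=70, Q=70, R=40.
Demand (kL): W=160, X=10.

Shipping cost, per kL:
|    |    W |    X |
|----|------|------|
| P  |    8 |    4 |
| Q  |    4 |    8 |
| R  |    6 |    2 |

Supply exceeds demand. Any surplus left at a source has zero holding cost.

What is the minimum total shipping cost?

Optimal allocation:
  P–W: 50 × 8 = 400
  P–X: 10 × 4 = 40
  Q–W: 70 × 4 = 280
  R–W: 40 × 6 = 240
Total = 400 + 40 + 280 + 240 = 960.

960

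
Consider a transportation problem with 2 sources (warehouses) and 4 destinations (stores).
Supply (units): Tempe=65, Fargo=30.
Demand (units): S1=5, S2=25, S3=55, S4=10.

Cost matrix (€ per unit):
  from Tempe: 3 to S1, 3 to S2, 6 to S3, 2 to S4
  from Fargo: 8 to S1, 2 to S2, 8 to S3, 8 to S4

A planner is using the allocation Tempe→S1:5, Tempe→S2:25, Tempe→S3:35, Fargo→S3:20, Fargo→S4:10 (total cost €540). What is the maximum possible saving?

115

Current plan cost = 5·3 + 25·3 + 35·6 + 20·8 + 10·8 = €540.
Optimal plan:
  Tempe->S1: 5 × €3 = €15
  Tempe->S3: 50 × €6 = €300
  Tempe->S4: 10 × €2 = €20
  Fargo->S2: 25 × €2 = €50
  Fargo->S3: 5 × €8 = €40
Optimal cost = €425.
Saving = 540 − 425 = €115.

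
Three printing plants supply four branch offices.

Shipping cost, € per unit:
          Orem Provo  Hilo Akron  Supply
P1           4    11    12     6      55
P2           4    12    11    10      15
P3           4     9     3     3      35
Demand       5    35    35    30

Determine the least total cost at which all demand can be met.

A cheapest plan:
  P1–Provo: 25 boxes
  P1–Akron: 30 boxes
  P2–Orem: 5 boxes
  P2–Provo: 10 boxes
  P3–Hilo: 35 boxes
Total cost = €700.

700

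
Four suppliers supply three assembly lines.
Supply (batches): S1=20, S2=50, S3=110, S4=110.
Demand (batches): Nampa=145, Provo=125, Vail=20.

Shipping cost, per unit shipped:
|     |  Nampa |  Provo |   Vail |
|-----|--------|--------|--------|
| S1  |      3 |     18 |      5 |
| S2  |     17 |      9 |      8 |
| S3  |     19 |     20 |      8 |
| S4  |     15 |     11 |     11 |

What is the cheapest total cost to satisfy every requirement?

3730

Optimal allocation:
  S1->Nampa: 20 × 3 = 60
  S2->Provo: 50 × 9 = 450
  S3->Nampa: 90 × 19 = 1710
  S3->Vail: 20 × 8 = 160
  S4->Nampa: 35 × 15 = 525
  S4->Provo: 75 × 11 = 825
Total = 60 + 450 + 1710 + 160 + 525 + 825 = 3730.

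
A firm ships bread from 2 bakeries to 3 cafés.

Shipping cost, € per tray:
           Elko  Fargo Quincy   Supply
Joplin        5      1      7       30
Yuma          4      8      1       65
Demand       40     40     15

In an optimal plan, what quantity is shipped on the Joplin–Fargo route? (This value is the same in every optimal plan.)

Optimal shipments:
  Joplin to Fargo: 30 × €1 = €30
  Yuma to Elko: 40 × €4 = €160
  Yuma to Fargo: 10 × €8 = €80
  Yuma to Quincy: 15 × €1 = €15
Total cost = €285.
So Joplin→Fargo carries 30 trays.

30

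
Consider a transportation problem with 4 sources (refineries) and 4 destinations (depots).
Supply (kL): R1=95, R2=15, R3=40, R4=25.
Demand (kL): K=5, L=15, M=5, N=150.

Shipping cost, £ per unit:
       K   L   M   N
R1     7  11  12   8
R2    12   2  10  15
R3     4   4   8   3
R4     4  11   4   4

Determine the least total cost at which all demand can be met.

1005

One minimum-cost allocation:
  R1->K: 5 kL
  R1->N: 90 kL
  R2->L: 15 kL
  R3->N: 40 kL
  R4->M: 5 kL
  R4->N: 20 kL
Total cost = £1005.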